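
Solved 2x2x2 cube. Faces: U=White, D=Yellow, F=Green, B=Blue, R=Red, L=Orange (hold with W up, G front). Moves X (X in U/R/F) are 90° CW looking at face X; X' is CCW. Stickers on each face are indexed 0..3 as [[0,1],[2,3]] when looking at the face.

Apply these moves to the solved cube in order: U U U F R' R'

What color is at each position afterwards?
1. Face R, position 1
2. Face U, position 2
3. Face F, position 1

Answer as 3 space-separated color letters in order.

After move 1 (U): U=WWWW F=RRGG R=BBRR B=OOBB L=GGOO
After move 2 (U): U=WWWW F=BBGG R=OORR B=GGBB L=RROO
After move 3 (U): U=WWWW F=OOGG R=GGRR B=RRBB L=BBOO
After move 4 (F): F=GOGO U=WWOB R=WGWR D=RGYY L=BYOY
After move 5 (R'): R=GRWW U=WBOR F=GWGB D=ROYO B=YRGB
After move 6 (R'): R=RWGW U=WGOY F=GBGR D=RWYB B=OROB
Query 1: R[1] = W
Query 2: U[2] = O
Query 3: F[1] = B

Answer: W O B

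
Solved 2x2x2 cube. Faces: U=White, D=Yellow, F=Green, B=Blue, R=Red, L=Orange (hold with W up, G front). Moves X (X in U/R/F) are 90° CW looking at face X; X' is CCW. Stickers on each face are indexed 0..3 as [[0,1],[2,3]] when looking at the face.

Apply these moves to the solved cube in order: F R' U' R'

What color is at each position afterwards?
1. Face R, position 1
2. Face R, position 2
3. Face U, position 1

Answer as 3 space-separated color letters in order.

Answer: W G R

Derivation:
After move 1 (F): F=GGGG U=WWOO R=WRWR D=RRYY L=OYOY
After move 2 (R'): R=RRWW U=WBOB F=GWGO D=RGYG B=YBRB
After move 3 (U'): U=BBWO F=OYGO R=GWWW B=RRRB L=YBOY
After move 4 (R'): R=WWGW U=BRWR F=OBGO D=RYYO B=GRGB
Query 1: R[1] = W
Query 2: R[2] = G
Query 3: U[1] = R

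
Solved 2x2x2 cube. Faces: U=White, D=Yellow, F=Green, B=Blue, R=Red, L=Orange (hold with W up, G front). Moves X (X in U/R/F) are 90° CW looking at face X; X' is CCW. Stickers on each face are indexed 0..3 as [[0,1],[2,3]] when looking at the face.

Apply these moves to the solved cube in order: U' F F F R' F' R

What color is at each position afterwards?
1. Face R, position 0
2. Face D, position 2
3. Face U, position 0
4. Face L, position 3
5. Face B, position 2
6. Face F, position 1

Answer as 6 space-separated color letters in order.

Answer: B Y W G B W

Derivation:
After move 1 (U'): U=WWWW F=OOGG R=GGRR B=RRBB L=BBOO
After move 2 (F): F=GOGO U=WWOB R=WGWR D=RGYY L=BYOY
After move 3 (F): F=GGOO U=WWYY R=OGBR D=WWYY L=BROG
After move 4 (F): F=OGOG U=WWGR R=YGYR D=BOYY L=BWOW
After move 5 (R'): R=GRYY U=WBGR F=OWOR D=BGYG B=YROB
After move 6 (F'): F=WROO U=WBGY R=GRBY D=WWYG L=BROG
After move 7 (R): R=BGYR U=WRGO F=WWOG D=WOYY B=YRBB
Query 1: R[0] = B
Query 2: D[2] = Y
Query 3: U[0] = W
Query 4: L[3] = G
Query 5: B[2] = B
Query 6: F[1] = W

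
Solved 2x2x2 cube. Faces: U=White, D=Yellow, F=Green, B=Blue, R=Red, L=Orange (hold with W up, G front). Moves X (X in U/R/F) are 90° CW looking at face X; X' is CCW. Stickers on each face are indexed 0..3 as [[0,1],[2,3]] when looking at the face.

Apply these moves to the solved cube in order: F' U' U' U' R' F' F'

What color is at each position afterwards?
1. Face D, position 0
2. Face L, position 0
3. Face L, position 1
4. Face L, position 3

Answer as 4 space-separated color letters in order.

After move 1 (F'): F=GGGG U=WWRR R=YRYR D=OOYY L=OWOW
After move 2 (U'): U=WRWR F=OWGG R=GGYR B=YRBB L=BBOW
After move 3 (U'): U=RRWW F=BBGG R=OWYR B=GGBB L=YROW
After move 4 (U'): U=RWRW F=YRGG R=BBYR B=OWBB L=GGOW
After move 5 (R'): R=BRBY U=RBRO F=YWGW D=ORYG B=YWOB
After move 6 (F'): F=WWYG U=RBBB R=RROY D=GWYG L=GOOR
After move 7 (F'): F=WGWY U=RBRO R=WRGY D=ORYG L=GBOB
Query 1: D[0] = O
Query 2: L[0] = G
Query 3: L[1] = B
Query 4: L[3] = B

Answer: O G B B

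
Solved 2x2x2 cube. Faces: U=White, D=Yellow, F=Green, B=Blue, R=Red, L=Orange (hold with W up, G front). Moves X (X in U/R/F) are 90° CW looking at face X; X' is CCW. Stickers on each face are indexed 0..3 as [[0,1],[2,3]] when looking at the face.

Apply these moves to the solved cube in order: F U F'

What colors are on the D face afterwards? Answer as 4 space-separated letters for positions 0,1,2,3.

Answer: G Y Y Y

Derivation:
After move 1 (F): F=GGGG U=WWOO R=WRWR D=RRYY L=OYOY
After move 2 (U): U=OWOW F=WRGG R=BBWR B=OYBB L=GGOY
After move 3 (F'): F=RGWG U=OWBW R=RBRR D=GYYY L=GWOO
Query: D face = GYYY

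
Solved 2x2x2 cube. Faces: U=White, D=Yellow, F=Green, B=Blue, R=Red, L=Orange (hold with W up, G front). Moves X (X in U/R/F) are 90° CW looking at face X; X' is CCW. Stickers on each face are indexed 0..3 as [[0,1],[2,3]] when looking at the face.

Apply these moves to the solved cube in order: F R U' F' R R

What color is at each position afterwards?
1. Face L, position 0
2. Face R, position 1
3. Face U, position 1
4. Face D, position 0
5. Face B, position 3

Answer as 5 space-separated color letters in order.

After move 1 (F): F=GGGG U=WWOO R=WRWR D=RRYY L=OYOY
After move 2 (R): R=WWRR U=WGOG F=GRGY D=RBYB B=OBWB
After move 3 (U'): U=GGWO F=OYGY R=GRRR B=WWWB L=OBOY
After move 4 (F'): F=YYOG U=GGGR R=BRRR D=BYYB L=OOOW
After move 5 (R): R=RBRR U=GYGG F=YYOB D=BWYW B=RWGB
After move 6 (R): R=RRRB U=GYGB F=YWOW D=BGYR B=GWYB
Query 1: L[0] = O
Query 2: R[1] = R
Query 3: U[1] = Y
Query 4: D[0] = B
Query 5: B[3] = B

Answer: O R Y B B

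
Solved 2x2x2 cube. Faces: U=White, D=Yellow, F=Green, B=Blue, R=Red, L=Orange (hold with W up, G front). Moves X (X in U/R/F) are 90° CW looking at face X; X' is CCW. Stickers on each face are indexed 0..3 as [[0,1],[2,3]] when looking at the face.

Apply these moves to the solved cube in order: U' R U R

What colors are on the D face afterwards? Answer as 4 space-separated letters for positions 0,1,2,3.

After move 1 (U'): U=WWWW F=OOGG R=GGRR B=RRBB L=BBOO
After move 2 (R): R=RGRG U=WOWG F=OYGY D=YBYR B=WRWB
After move 3 (U): U=WWGO F=RGGY R=WRRG B=BBWB L=OYOO
After move 4 (R): R=RWGR U=WGGY F=RBGR D=YWYB B=OBWB
Query: D face = YWYB

Answer: Y W Y B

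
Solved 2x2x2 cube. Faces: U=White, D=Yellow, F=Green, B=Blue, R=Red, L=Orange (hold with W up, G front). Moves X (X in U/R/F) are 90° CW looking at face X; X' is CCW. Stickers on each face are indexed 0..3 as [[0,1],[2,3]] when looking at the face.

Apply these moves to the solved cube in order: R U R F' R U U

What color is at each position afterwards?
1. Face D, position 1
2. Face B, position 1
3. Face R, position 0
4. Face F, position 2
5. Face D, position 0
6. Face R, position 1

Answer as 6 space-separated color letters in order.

After move 1 (R): R=RRRR U=WGWG F=GYGY D=YBYB B=WBWB
After move 2 (U): U=WWGG F=RRGY R=WBRR B=OOWB L=GYOO
After move 3 (R): R=RWRB U=WRGY F=RBGB D=YWYO B=GOWB
After move 4 (F'): F=BBRG U=WRRR R=WWYB D=YOYO L=GYOG
After move 5 (R): R=YWBW U=WBRG F=BORO D=YWYG B=RORB
After move 6 (U): U=RWGB F=YWRO R=ROBW B=GYRB L=BOOG
After move 7 (U): U=GRBW F=RORO R=GYBW B=BORB L=YWOG
Query 1: D[1] = W
Query 2: B[1] = O
Query 3: R[0] = G
Query 4: F[2] = R
Query 5: D[0] = Y
Query 6: R[1] = Y

Answer: W O G R Y Y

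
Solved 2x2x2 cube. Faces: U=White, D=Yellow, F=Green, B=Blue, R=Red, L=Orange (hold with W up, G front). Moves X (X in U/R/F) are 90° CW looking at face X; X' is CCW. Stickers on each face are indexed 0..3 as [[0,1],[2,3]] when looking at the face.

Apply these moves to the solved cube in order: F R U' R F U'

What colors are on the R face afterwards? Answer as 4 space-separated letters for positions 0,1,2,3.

Answer: G O Y R

Derivation:
After move 1 (F): F=GGGG U=WWOO R=WRWR D=RRYY L=OYOY
After move 2 (R): R=WWRR U=WGOG F=GRGY D=RBYB B=OBWB
After move 3 (U'): U=GGWO F=OYGY R=GRRR B=WWWB L=OBOY
After move 4 (R): R=RGRR U=GYWY F=OBGB D=RWYW B=OWGB
After move 5 (F): F=GOBB U=GYYB R=WGYR D=RRYW L=OROW
After move 6 (U'): U=YBGY F=ORBB R=GOYR B=WGGB L=OWOW
Query: R face = GOYR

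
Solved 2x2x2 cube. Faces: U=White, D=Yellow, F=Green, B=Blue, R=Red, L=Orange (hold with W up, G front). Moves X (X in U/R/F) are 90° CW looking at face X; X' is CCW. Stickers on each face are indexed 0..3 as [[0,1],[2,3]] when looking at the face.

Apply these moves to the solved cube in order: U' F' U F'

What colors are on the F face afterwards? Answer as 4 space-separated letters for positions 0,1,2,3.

Answer: G G Y O

Derivation:
After move 1 (U'): U=WWWW F=OOGG R=GGRR B=RRBB L=BBOO
After move 2 (F'): F=OGOG U=WWGR R=YGYR D=BOYY L=BWOW
After move 3 (U): U=GWRW F=YGOG R=RRYR B=BWBB L=OGOW
After move 4 (F'): F=GGYO U=GWRY R=ORBR D=GWYY L=OWOR
Query: F face = GGYO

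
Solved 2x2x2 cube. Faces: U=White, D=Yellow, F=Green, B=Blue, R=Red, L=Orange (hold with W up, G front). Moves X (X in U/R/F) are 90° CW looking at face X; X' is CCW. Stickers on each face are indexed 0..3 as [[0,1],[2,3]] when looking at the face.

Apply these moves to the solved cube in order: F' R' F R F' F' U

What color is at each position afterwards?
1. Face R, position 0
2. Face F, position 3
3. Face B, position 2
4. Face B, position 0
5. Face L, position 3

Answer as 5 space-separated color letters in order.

After move 1 (F'): F=GGGG U=WWRR R=YRYR D=OOYY L=OWOW
After move 2 (R'): R=RRYY U=WBRB F=GWGR D=OGYG B=YBOB
After move 3 (F): F=GGRW U=WBWW R=RRBY D=YRYG L=OOOG
After move 4 (R): R=BRYR U=WGWW F=GRRG D=YOYY B=WBBB
After move 5 (F'): F=RGGR U=WGBY R=ORYR D=OGYY L=OWOW
After move 6 (F'): F=GRRG U=WGOY R=GROR D=WWYY L=OYOB
After move 7 (U): U=OWYG F=GRRG R=WBOR B=OYBB L=GROB
Query 1: R[0] = W
Query 2: F[3] = G
Query 3: B[2] = B
Query 4: B[0] = O
Query 5: L[3] = B

Answer: W G B O B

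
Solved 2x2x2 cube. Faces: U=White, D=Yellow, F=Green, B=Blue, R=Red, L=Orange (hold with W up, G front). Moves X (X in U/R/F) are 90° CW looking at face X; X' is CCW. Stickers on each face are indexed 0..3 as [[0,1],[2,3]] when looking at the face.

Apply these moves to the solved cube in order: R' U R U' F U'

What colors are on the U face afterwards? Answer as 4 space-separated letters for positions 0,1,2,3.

After move 1 (R'): R=RRRR U=WBWB F=GWGW D=YGYG B=YBYB
After move 2 (U): U=WWBB F=RRGW R=YBRR B=OOYB L=GWOO
After move 3 (R): R=RYRB U=WRBW F=RGGG D=YYYO B=BOWB
After move 4 (U'): U=RWWB F=GWGG R=RGRB B=RYWB L=BOOO
After move 5 (F): F=GGGW U=RWOO R=WGBB D=RRYO L=BYOY
After move 6 (U'): U=WORO F=BYGW R=GGBB B=WGWB L=RYOY
Query: U face = WORO

Answer: W O R O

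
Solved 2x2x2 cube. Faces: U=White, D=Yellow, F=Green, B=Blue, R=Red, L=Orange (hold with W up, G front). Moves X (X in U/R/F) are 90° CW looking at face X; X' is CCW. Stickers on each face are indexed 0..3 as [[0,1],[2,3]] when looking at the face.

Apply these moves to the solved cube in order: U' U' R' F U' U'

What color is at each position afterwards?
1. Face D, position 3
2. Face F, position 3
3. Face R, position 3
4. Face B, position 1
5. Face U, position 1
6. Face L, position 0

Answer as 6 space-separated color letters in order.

Answer: G W R B O W

Derivation:
After move 1 (U'): U=WWWW F=OOGG R=GGRR B=RRBB L=BBOO
After move 2 (U'): U=WWWW F=BBGG R=OORR B=GGBB L=RROO
After move 3 (R'): R=OROR U=WBWG F=BWGW D=YBYG B=YGYB
After move 4 (F): F=GBWW U=WBOR R=WRGR D=OOYG L=RYOB
After move 5 (U'): U=BRWO F=RYWW R=GBGR B=WRYB L=YGOB
After move 6 (U'): U=ROBW F=YGWW R=RYGR B=GBYB L=WROB
Query 1: D[3] = G
Query 2: F[3] = W
Query 3: R[3] = R
Query 4: B[1] = B
Query 5: U[1] = O
Query 6: L[0] = W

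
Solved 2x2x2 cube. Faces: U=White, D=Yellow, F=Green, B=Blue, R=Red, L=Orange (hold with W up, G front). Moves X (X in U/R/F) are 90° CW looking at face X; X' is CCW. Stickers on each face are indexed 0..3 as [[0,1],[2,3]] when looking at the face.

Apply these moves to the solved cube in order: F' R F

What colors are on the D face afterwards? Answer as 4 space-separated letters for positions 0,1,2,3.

Answer: R Y Y B

Derivation:
After move 1 (F'): F=GGGG U=WWRR R=YRYR D=OOYY L=OWOW
After move 2 (R): R=YYRR U=WGRG F=GOGY D=OBYB B=RBWB
After move 3 (F): F=GGYO U=WGWW R=RYGR D=RYYB L=OOOB
Query: D face = RYYB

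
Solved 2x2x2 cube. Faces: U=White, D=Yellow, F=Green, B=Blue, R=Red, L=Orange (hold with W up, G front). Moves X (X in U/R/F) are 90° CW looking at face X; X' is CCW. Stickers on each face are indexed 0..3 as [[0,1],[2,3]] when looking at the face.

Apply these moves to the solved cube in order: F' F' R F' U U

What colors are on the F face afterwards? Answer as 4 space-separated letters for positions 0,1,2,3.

After move 1 (F'): F=GGGG U=WWRR R=YRYR D=OOYY L=OWOW
After move 2 (F'): F=GGGG U=WWYY R=OROR D=WWYY L=OROR
After move 3 (R): R=OORR U=WGYG F=GWGY D=WBYB B=YBWB
After move 4 (F'): F=WYGG U=WGOR R=BOWR D=RRYB L=OGOY
After move 5 (U): U=OWRG F=BOGG R=YBWR B=OGWB L=WYOY
After move 6 (U): U=ROGW F=YBGG R=OGWR B=WYWB L=BOOY
Query: F face = YBGG

Answer: Y B G G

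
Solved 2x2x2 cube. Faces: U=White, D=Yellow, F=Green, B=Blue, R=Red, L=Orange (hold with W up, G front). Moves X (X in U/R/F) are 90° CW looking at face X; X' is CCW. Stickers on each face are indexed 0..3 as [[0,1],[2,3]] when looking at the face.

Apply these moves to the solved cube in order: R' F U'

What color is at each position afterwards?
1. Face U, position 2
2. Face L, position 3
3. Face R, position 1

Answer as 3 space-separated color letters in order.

After move 1 (R'): R=RRRR U=WBWB F=GWGW D=YGYG B=YBYB
After move 2 (F): F=GGWW U=WBOO R=WRBR D=RRYG L=OYOG
After move 3 (U'): U=BOWO F=OYWW R=GGBR B=WRYB L=YBOG
Query 1: U[2] = W
Query 2: L[3] = G
Query 3: R[1] = G

Answer: W G G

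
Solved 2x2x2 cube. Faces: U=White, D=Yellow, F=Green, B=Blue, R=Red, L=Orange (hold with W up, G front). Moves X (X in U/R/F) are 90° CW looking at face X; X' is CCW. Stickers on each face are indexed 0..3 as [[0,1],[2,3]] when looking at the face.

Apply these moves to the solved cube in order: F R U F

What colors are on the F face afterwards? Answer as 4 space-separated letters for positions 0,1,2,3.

After move 1 (F): F=GGGG U=WWOO R=WRWR D=RRYY L=OYOY
After move 2 (R): R=WWRR U=WGOG F=GRGY D=RBYB B=OBWB
After move 3 (U): U=OWGG F=WWGY R=OBRR B=OYWB L=GROY
After move 4 (F): F=GWYW U=OWYR R=GBGR D=ROYB L=GROB
Query: F face = GWYW

Answer: G W Y W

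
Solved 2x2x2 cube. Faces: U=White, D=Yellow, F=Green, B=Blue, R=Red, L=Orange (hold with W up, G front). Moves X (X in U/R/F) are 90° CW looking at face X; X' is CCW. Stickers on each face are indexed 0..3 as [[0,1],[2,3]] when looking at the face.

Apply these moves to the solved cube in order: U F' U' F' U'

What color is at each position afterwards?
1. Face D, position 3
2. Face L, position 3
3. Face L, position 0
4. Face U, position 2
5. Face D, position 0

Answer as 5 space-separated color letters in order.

Answer: Y W Y W O

Derivation:
After move 1 (U): U=WWWW F=RRGG R=BBRR B=OOBB L=GGOO
After move 2 (F'): F=RGRG U=WWBR R=YBYR D=GOYY L=GWOW
After move 3 (U'): U=WRWB F=GWRG R=RGYR B=YBBB L=OOOW
After move 4 (F'): F=WGGR U=WRRY R=OGGR D=OWYY L=OBOW
After move 5 (U'): U=RYWR F=OBGR R=WGGR B=OGBB L=YBOW
Query 1: D[3] = Y
Query 2: L[3] = W
Query 3: L[0] = Y
Query 4: U[2] = W
Query 5: D[0] = O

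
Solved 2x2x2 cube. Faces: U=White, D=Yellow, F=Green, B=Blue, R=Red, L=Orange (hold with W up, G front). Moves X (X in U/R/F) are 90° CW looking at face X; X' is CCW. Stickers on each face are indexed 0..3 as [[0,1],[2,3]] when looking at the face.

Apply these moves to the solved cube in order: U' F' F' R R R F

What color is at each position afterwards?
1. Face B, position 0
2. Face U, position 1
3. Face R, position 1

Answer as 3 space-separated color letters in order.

After move 1 (U'): U=WWWW F=OOGG R=GGRR B=RRBB L=BBOO
After move 2 (F'): F=OGOG U=WWGR R=YGYR D=BOYY L=BWOW
After move 3 (F'): F=GGOO U=WWYY R=OGBR D=WWYY L=BROG
After move 4 (R): R=BORG U=WGYO F=GWOY D=WBYR B=YRWB
After move 5 (R): R=RBGO U=WWYY F=GBOR D=WWYY B=ORGB
After move 6 (R): R=GROB U=WBYR F=GWOY D=WGYO B=YRWB
After move 7 (F): F=OGYW U=WBGR R=YRRB D=OGYO L=BWOG
Query 1: B[0] = Y
Query 2: U[1] = B
Query 3: R[1] = R

Answer: Y B R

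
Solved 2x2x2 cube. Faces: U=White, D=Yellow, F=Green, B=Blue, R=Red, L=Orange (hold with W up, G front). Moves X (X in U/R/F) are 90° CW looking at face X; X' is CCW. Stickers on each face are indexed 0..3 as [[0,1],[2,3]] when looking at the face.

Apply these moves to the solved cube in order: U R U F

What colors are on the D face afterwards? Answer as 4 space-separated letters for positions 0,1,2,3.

After move 1 (U): U=WWWW F=RRGG R=BBRR B=OOBB L=GGOO
After move 2 (R): R=RBRB U=WRWG F=RYGY D=YBYO B=WOWB
After move 3 (U): U=WWGR F=RBGY R=WORB B=GGWB L=RYOO
After move 4 (F): F=GRYB U=WWOY R=GORB D=RWYO L=RYOB
Query: D face = RWYO

Answer: R W Y O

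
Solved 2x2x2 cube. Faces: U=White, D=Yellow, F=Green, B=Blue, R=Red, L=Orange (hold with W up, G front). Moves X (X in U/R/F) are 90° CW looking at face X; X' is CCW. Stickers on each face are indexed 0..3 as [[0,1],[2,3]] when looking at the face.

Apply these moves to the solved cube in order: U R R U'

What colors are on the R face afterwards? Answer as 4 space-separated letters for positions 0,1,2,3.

Answer: R B B B

Derivation:
After move 1 (U): U=WWWW F=RRGG R=BBRR B=OOBB L=GGOO
After move 2 (R): R=RBRB U=WRWG F=RYGY D=YBYO B=WOWB
After move 3 (R): R=RRBB U=WYWY F=RBGO D=YWYW B=GORB
After move 4 (U'): U=YYWW F=GGGO R=RBBB B=RRRB L=GOOO
Query: R face = RBBB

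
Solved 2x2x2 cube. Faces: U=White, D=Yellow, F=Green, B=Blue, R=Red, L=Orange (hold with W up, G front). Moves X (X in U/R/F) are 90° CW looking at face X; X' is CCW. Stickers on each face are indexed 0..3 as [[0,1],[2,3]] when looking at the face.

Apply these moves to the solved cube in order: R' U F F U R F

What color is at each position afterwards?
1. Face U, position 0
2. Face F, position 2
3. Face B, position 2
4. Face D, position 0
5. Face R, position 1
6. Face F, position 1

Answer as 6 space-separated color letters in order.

After move 1 (R'): R=RRRR U=WBWB F=GWGW D=YGYG B=YBYB
After move 2 (U): U=WWBB F=RRGW R=YBRR B=OOYB L=GWOO
After move 3 (F): F=GRWR U=WWOW R=BBBR D=RYYG L=GYOG
After move 4 (F): F=WGRR U=WWGY R=OBWR D=BBYG L=GROY
After move 5 (U): U=GWYW F=OBRR R=OOWR B=GRYB L=WGOY
After move 6 (R): R=WORO U=GBYR F=OBRG D=BYYG B=WRWB
After move 7 (F): F=ROGB U=GBYG R=YORO D=RWYG L=WBOY
Query 1: U[0] = G
Query 2: F[2] = G
Query 3: B[2] = W
Query 4: D[0] = R
Query 5: R[1] = O
Query 6: F[1] = O

Answer: G G W R O O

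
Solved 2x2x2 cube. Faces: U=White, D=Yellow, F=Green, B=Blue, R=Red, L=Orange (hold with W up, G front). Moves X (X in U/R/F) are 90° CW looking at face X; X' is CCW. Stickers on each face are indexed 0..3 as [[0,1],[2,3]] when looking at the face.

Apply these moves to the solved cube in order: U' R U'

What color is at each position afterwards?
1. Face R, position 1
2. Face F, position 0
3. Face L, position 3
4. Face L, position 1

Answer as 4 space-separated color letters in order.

Answer: Y B O R

Derivation:
After move 1 (U'): U=WWWW F=OOGG R=GGRR B=RRBB L=BBOO
After move 2 (R): R=RGRG U=WOWG F=OYGY D=YBYR B=WRWB
After move 3 (U'): U=OGWW F=BBGY R=OYRG B=RGWB L=WROO
Query 1: R[1] = Y
Query 2: F[0] = B
Query 3: L[3] = O
Query 4: L[1] = R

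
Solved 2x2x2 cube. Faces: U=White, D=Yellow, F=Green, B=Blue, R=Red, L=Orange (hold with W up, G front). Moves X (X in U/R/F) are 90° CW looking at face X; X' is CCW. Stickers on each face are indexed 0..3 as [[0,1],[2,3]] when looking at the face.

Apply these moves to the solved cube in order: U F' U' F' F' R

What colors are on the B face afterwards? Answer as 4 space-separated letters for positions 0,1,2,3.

After move 1 (U): U=WWWW F=RRGG R=BBRR B=OOBB L=GGOO
After move 2 (F'): F=RGRG U=WWBR R=YBYR D=GOYY L=GWOW
After move 3 (U'): U=WRWB F=GWRG R=RGYR B=YBBB L=OOOW
After move 4 (F'): F=WGGR U=WRRY R=OGGR D=OWYY L=OBOW
After move 5 (F'): F=GRWG U=WROG R=WGOR D=BWYY L=OYOR
After move 6 (R): R=OWRG U=WROG F=GWWY D=BBYY B=GBRB
Query: B face = GBRB

Answer: G B R B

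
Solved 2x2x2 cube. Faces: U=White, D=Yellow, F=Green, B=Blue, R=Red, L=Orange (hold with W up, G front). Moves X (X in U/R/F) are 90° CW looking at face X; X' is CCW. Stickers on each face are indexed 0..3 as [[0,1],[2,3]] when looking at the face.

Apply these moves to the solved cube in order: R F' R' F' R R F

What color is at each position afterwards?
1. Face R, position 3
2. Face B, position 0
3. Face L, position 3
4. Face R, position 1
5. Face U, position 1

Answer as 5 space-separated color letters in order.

Answer: Y G W O W

Derivation:
After move 1 (R): R=RRRR U=WGWG F=GYGY D=YBYB B=WBWB
After move 2 (F'): F=YYGG U=WGRR R=BRYR D=OOYB L=OGOW
After move 3 (R'): R=RRBY U=WWRW F=YGGR D=OYYG B=BBOB
After move 4 (F'): F=GRYG U=WWRB R=YROY D=GWYG L=OWOR
After move 5 (R): R=OYYR U=WRRG F=GWYG D=GOYB B=BBWB
After move 6 (R): R=YORY U=WWRG F=GOYB D=GWYB B=GBRB
After move 7 (F): F=YGBO U=WWRW R=ROGY D=RYYB L=OGOW
Query 1: R[3] = Y
Query 2: B[0] = G
Query 3: L[3] = W
Query 4: R[1] = O
Query 5: U[1] = W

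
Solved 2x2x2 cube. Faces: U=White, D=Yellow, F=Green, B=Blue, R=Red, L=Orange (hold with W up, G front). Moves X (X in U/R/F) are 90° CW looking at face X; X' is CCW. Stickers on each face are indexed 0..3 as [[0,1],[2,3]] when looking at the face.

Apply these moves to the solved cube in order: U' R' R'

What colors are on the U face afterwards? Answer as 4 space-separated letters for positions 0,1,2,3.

After move 1 (U'): U=WWWW F=OOGG R=GGRR B=RRBB L=BBOO
After move 2 (R'): R=GRGR U=WBWR F=OWGW D=YOYG B=YRYB
After move 3 (R'): R=RRGG U=WYWY F=OBGR D=YWYW B=GROB
Query: U face = WYWY

Answer: W Y W Y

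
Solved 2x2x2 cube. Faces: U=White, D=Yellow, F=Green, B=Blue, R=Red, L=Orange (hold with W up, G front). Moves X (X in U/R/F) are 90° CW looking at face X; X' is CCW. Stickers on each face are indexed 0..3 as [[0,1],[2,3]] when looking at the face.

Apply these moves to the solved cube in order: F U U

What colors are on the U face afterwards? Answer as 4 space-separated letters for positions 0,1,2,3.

After move 1 (F): F=GGGG U=WWOO R=WRWR D=RRYY L=OYOY
After move 2 (U): U=OWOW F=WRGG R=BBWR B=OYBB L=GGOY
After move 3 (U): U=OOWW F=BBGG R=OYWR B=GGBB L=WROY
Query: U face = OOWW

Answer: O O W W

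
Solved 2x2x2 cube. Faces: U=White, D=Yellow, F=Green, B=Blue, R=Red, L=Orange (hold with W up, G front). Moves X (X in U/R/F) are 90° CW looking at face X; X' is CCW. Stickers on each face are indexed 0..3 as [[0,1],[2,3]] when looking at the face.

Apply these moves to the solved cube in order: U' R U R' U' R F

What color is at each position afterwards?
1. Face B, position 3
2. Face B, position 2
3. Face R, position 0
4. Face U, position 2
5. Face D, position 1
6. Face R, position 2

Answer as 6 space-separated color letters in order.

Answer: B B W O W O

Derivation:
After move 1 (U'): U=WWWW F=OOGG R=GGRR B=RRBB L=BBOO
After move 2 (R): R=RGRG U=WOWG F=OYGY D=YBYR B=WRWB
After move 3 (U): U=WWGO F=RGGY R=WRRG B=BBWB L=OYOO
After move 4 (R'): R=RGWR U=WWGB F=RWGO D=YGYY B=RBBB
After move 5 (U'): U=WBWG F=OYGO R=RWWR B=RGBB L=RBOO
After move 6 (R): R=WRRW U=WYWO F=OGGY D=YBYR B=GGBB
After move 7 (F): F=GOYG U=WYOB R=WROW D=RWYR L=RYOB
Query 1: B[3] = B
Query 2: B[2] = B
Query 3: R[0] = W
Query 4: U[2] = O
Query 5: D[1] = W
Query 6: R[2] = O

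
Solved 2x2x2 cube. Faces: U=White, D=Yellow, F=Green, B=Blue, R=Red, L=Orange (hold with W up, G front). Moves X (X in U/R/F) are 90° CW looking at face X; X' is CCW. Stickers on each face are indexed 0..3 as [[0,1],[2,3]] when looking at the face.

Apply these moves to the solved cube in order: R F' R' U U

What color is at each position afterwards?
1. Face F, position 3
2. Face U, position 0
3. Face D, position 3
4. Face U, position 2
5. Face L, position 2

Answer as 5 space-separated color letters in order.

Answer: R W G W O

Derivation:
After move 1 (R): R=RRRR U=WGWG F=GYGY D=YBYB B=WBWB
After move 2 (F'): F=YYGG U=WGRR R=BRYR D=OOYB L=OGOW
After move 3 (R'): R=RRBY U=WWRW F=YGGR D=OYYG B=BBOB
After move 4 (U): U=RWWW F=RRGR R=BBBY B=OGOB L=YGOW
After move 5 (U): U=WRWW F=BBGR R=OGBY B=YGOB L=RROW
Query 1: F[3] = R
Query 2: U[0] = W
Query 3: D[3] = G
Query 4: U[2] = W
Query 5: L[2] = O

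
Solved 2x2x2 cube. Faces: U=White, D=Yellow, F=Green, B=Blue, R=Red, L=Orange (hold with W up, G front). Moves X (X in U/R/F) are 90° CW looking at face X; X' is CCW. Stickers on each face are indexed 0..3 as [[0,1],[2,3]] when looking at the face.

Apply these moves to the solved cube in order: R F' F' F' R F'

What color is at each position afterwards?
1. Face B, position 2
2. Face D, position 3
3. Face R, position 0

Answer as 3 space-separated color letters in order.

Answer: G W W

Derivation:
After move 1 (R): R=RRRR U=WGWG F=GYGY D=YBYB B=WBWB
After move 2 (F'): F=YYGG U=WGRR R=BRYR D=OOYB L=OGOW
After move 3 (F'): F=YGYG U=WGBY R=OROR D=GWYB L=OROR
After move 4 (F'): F=GGYY U=WGOO R=WRGR D=RRYB L=OYOB
After move 5 (R): R=GWRR U=WGOY F=GRYB D=RWYW B=OBGB
After move 6 (F'): F=RBGY U=WGGR R=WWRR D=YBYW L=OYOO
Query 1: B[2] = G
Query 2: D[3] = W
Query 3: R[0] = W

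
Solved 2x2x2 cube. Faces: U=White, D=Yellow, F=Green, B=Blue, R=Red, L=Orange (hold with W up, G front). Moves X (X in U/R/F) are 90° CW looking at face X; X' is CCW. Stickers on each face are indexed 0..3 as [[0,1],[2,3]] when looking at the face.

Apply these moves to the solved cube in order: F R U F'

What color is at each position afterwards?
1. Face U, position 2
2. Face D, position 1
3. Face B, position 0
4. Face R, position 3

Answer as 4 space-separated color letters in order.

After move 1 (F): F=GGGG U=WWOO R=WRWR D=RRYY L=OYOY
After move 2 (R): R=WWRR U=WGOG F=GRGY D=RBYB B=OBWB
After move 3 (U): U=OWGG F=WWGY R=OBRR B=OYWB L=GROY
After move 4 (F'): F=WYWG U=OWOR R=BBRR D=RYYB L=GGOG
Query 1: U[2] = O
Query 2: D[1] = Y
Query 3: B[0] = O
Query 4: R[3] = R

Answer: O Y O R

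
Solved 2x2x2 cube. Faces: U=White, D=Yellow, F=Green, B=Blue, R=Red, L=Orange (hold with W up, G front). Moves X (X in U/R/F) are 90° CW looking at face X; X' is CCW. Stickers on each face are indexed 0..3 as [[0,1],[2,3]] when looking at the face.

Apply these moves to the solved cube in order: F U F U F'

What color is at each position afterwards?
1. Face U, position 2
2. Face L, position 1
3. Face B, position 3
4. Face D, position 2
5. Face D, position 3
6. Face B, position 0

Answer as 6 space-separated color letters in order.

After move 1 (F): F=GGGG U=WWOO R=WRWR D=RRYY L=OYOY
After move 2 (U): U=OWOW F=WRGG R=BBWR B=OYBB L=GGOY
After move 3 (F): F=GWGR U=OWYG R=OBWR D=WBYY L=GROR
After move 4 (U): U=YOGW F=OBGR R=OYWR B=GRBB L=GWOR
After move 5 (F'): F=BROG U=YOOW R=BYWR D=WRYY L=GWOG
Query 1: U[2] = O
Query 2: L[1] = W
Query 3: B[3] = B
Query 4: D[2] = Y
Query 5: D[3] = Y
Query 6: B[0] = G

Answer: O W B Y Y G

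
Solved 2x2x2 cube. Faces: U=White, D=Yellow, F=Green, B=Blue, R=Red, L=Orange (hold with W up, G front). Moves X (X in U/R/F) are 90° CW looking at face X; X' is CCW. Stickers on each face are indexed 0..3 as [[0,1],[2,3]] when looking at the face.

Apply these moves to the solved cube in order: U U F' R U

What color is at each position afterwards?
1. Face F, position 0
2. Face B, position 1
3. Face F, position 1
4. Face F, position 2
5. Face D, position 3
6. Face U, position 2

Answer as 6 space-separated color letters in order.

After move 1 (U): U=WWWW F=RRGG R=BBRR B=OOBB L=GGOO
After move 2 (U): U=WWWW F=BBGG R=OORR B=GGBB L=RROO
After move 3 (F'): F=BGBG U=WWOR R=YOYR D=ROYY L=RWOW
After move 4 (R): R=YYRO U=WGOG F=BOBY D=RBYG B=RGWB
After move 5 (U): U=OWGG F=YYBY R=RGRO B=RWWB L=BOOW
Query 1: F[0] = Y
Query 2: B[1] = W
Query 3: F[1] = Y
Query 4: F[2] = B
Query 5: D[3] = G
Query 6: U[2] = G

Answer: Y W Y B G G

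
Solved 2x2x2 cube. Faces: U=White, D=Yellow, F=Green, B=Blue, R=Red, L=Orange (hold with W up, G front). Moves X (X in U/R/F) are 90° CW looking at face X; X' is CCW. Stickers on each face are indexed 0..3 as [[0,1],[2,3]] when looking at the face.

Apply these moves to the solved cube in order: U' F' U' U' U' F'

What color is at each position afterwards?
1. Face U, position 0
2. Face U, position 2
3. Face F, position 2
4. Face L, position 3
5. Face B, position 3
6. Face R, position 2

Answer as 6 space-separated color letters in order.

Answer: G R Y R B B

Derivation:
After move 1 (U'): U=WWWW F=OOGG R=GGRR B=RRBB L=BBOO
After move 2 (F'): F=OGOG U=WWGR R=YGYR D=BOYY L=BWOW
After move 3 (U'): U=WRWG F=BWOG R=OGYR B=YGBB L=RROW
After move 4 (U'): U=RGWW F=RROG R=BWYR B=OGBB L=YGOW
After move 5 (U'): U=GWRW F=YGOG R=RRYR B=BWBB L=OGOW
After move 6 (F'): F=GGYO U=GWRY R=ORBR D=GWYY L=OWOR
Query 1: U[0] = G
Query 2: U[2] = R
Query 3: F[2] = Y
Query 4: L[3] = R
Query 5: B[3] = B
Query 6: R[2] = B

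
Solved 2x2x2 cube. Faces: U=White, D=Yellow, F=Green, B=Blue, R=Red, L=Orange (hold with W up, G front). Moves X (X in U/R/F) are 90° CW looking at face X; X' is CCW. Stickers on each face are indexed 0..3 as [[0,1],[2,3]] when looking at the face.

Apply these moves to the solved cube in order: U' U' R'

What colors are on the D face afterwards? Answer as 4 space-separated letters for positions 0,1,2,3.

After move 1 (U'): U=WWWW F=OOGG R=GGRR B=RRBB L=BBOO
After move 2 (U'): U=WWWW F=BBGG R=OORR B=GGBB L=RROO
After move 3 (R'): R=OROR U=WBWG F=BWGW D=YBYG B=YGYB
Query: D face = YBYG

Answer: Y B Y G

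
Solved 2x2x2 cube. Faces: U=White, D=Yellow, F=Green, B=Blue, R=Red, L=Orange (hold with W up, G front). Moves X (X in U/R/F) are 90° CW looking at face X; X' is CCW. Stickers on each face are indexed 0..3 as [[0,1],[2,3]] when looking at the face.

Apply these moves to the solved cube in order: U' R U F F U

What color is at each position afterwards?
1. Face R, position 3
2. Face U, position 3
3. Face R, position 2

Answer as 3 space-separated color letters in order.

After move 1 (U'): U=WWWW F=OOGG R=GGRR B=RRBB L=BBOO
After move 2 (R): R=RGRG U=WOWG F=OYGY D=YBYR B=WRWB
After move 3 (U): U=WWGO F=RGGY R=WRRG B=BBWB L=OYOO
After move 4 (F): F=GRYG U=WWOY R=GROG D=RWYR L=OYOB
After move 5 (F): F=YGGR U=WWBY R=ORYG D=OGYR L=OROW
After move 6 (U): U=BWYW F=ORGR R=BBYG B=ORWB L=YGOW
Query 1: R[3] = G
Query 2: U[3] = W
Query 3: R[2] = Y

Answer: G W Y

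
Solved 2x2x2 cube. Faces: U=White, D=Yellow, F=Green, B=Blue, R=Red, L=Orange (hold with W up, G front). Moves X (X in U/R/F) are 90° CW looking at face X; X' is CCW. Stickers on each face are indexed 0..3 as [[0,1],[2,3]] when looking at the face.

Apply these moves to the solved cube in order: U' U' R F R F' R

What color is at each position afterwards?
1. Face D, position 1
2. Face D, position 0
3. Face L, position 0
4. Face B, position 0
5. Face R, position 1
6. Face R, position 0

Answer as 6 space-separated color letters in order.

Answer: B Y R O W R

Derivation:
After move 1 (U'): U=WWWW F=OOGG R=GGRR B=RRBB L=BBOO
After move 2 (U'): U=WWWW F=BBGG R=OORR B=GGBB L=RROO
After move 3 (R): R=RORO U=WBWG F=BYGY D=YBYG B=WGWB
After move 4 (F): F=GBYY U=WBOR R=WOGO D=RRYG L=RYOB
After move 5 (R): R=GWOO U=WBOY F=GRYG D=RWYW B=RGBB
After move 6 (F'): F=RGGY U=WBGO R=WWRO D=YBYW L=RYOO
After move 7 (R): R=RWOW U=WGGY F=RBGW D=YBYR B=OGBB
Query 1: D[1] = B
Query 2: D[0] = Y
Query 3: L[0] = R
Query 4: B[0] = O
Query 5: R[1] = W
Query 6: R[0] = R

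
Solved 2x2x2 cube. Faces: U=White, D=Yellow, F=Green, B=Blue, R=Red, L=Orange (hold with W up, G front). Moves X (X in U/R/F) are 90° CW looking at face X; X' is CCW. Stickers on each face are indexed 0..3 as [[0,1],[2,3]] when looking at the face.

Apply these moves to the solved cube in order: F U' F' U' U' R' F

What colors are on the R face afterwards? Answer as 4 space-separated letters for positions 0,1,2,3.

After move 1 (F): F=GGGG U=WWOO R=WRWR D=RRYY L=OYOY
After move 2 (U'): U=WOWO F=OYGG R=GGWR B=WRBB L=BBOY
After move 3 (F'): F=YGOG U=WOGW R=RGRR D=BYYY L=BOOW
After move 4 (U'): U=OWWG F=BOOG R=YGRR B=RGBB L=WROW
After move 5 (U'): U=WGOW F=WROG R=BORR B=YGBB L=RGOW
After move 6 (R'): R=ORBR U=WBOY F=WGOW D=BRYG B=YGYB
After move 7 (F): F=OWWG U=WBWG R=ORYR D=BOYG L=RBOR
Query: R face = ORYR

Answer: O R Y R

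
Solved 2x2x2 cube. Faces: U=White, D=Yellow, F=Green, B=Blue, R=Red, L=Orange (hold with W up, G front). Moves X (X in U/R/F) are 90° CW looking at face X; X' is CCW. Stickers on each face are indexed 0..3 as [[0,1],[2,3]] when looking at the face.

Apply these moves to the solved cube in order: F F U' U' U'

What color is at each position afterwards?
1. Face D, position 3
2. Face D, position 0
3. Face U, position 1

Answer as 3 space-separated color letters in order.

Answer: Y W W

Derivation:
After move 1 (F): F=GGGG U=WWOO R=WRWR D=RRYY L=OYOY
After move 2 (F): F=GGGG U=WWYY R=OROR D=WWYY L=OROR
After move 3 (U'): U=WYWY F=ORGG R=GGOR B=ORBB L=BBOR
After move 4 (U'): U=YYWW F=BBGG R=OROR B=GGBB L=OROR
After move 5 (U'): U=YWYW F=ORGG R=BBOR B=ORBB L=GGOR
Query 1: D[3] = Y
Query 2: D[0] = W
Query 3: U[1] = W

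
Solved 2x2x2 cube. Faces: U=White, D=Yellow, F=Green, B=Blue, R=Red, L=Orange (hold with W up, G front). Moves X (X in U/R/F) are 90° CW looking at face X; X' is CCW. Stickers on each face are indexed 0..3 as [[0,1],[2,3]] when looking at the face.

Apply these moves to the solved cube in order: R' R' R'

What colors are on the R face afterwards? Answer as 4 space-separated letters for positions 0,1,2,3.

After move 1 (R'): R=RRRR U=WBWB F=GWGW D=YGYG B=YBYB
After move 2 (R'): R=RRRR U=WYWY F=GBGB D=YWYW B=GBGB
After move 3 (R'): R=RRRR U=WGWG F=GYGY D=YBYB B=WBWB
Query: R face = RRRR

Answer: R R R R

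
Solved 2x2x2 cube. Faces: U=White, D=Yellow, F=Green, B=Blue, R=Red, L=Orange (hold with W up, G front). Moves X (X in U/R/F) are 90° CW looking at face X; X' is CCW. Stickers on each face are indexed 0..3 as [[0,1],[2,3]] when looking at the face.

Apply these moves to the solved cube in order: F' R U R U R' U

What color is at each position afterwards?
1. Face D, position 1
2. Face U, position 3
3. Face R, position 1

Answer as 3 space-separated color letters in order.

Answer: R W O

Derivation:
After move 1 (F'): F=GGGG U=WWRR R=YRYR D=OOYY L=OWOW
After move 2 (R): R=YYRR U=WGRG F=GOGY D=OBYB B=RBWB
After move 3 (U): U=RWGG F=YYGY R=RBRR B=OWWB L=GOOW
After move 4 (R): R=RRRB U=RYGY F=YBGB D=OWYO B=GWWB
After move 5 (U): U=GRYY F=RRGB R=GWRB B=GOWB L=YBOW
After move 6 (R'): R=WBGR U=GWYG F=RRGY D=ORYB B=OOWB
After move 7 (U): U=YGGW F=WBGY R=OOGR B=YBWB L=RROW
Query 1: D[1] = R
Query 2: U[3] = W
Query 3: R[1] = O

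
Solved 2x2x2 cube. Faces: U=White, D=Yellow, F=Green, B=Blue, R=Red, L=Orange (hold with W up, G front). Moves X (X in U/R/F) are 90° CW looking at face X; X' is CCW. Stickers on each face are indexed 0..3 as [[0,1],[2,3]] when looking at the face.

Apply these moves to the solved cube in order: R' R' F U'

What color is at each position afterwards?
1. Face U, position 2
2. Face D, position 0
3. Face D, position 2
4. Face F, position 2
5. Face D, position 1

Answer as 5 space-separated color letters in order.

Answer: W R Y B R

Derivation:
After move 1 (R'): R=RRRR U=WBWB F=GWGW D=YGYG B=YBYB
After move 2 (R'): R=RRRR U=WYWY F=GBGB D=YWYW B=GBGB
After move 3 (F): F=GGBB U=WYOO R=WRYR D=RRYW L=OYOW
After move 4 (U'): U=YOWO F=OYBB R=GGYR B=WRGB L=GBOW
Query 1: U[2] = W
Query 2: D[0] = R
Query 3: D[2] = Y
Query 4: F[2] = B
Query 5: D[1] = R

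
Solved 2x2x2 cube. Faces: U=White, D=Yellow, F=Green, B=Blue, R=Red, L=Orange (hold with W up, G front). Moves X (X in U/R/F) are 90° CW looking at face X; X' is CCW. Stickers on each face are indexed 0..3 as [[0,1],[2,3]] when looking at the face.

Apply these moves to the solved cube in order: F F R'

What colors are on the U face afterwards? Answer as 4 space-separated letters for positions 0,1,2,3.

After move 1 (F): F=GGGG U=WWOO R=WRWR D=RRYY L=OYOY
After move 2 (F): F=GGGG U=WWYY R=OROR D=WWYY L=OROR
After move 3 (R'): R=RROO U=WBYB F=GWGY D=WGYG B=YBWB
Query: U face = WBYB

Answer: W B Y B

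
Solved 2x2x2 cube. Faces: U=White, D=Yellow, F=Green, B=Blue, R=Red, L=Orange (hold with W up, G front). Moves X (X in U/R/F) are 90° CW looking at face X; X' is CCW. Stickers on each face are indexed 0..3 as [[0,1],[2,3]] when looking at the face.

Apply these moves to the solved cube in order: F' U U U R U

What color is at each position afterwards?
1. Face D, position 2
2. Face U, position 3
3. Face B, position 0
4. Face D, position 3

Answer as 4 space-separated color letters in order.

Answer: Y W B Y

Derivation:
After move 1 (F'): F=GGGG U=WWRR R=YRYR D=OOYY L=OWOW
After move 2 (U): U=RWRW F=YRGG R=BBYR B=OWBB L=GGOW
After move 3 (U): U=RRWW F=BBGG R=OWYR B=GGBB L=YROW
After move 4 (U): U=WRWR F=OWGG R=GGYR B=YRBB L=BBOW
After move 5 (R): R=YGRG U=WWWG F=OOGY D=OBYY B=RRRB
After move 6 (U): U=WWGW F=YGGY R=RRRG B=BBRB L=OOOW
Query 1: D[2] = Y
Query 2: U[3] = W
Query 3: B[0] = B
Query 4: D[3] = Y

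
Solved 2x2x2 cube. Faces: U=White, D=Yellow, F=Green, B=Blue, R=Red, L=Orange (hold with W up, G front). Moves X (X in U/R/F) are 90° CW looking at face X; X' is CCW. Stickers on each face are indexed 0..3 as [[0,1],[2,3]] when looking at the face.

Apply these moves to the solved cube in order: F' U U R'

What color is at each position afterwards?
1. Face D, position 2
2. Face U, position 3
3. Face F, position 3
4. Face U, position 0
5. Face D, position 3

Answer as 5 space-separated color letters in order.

Answer: Y G W R G

Derivation:
After move 1 (F'): F=GGGG U=WWRR R=YRYR D=OOYY L=OWOW
After move 2 (U): U=RWRW F=YRGG R=BBYR B=OWBB L=GGOW
After move 3 (U): U=RRWW F=BBGG R=OWYR B=GGBB L=YROW
After move 4 (R'): R=WROY U=RBWG F=BRGW D=OBYG B=YGOB
Query 1: D[2] = Y
Query 2: U[3] = G
Query 3: F[3] = W
Query 4: U[0] = R
Query 5: D[3] = G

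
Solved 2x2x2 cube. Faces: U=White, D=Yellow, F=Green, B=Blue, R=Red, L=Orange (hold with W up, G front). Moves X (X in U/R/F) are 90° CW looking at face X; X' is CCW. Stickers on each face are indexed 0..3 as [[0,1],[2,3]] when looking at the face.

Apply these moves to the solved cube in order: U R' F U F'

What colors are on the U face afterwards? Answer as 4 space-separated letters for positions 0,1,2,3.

Answer: O W Y O

Derivation:
After move 1 (U): U=WWWW F=RRGG R=BBRR B=OOBB L=GGOO
After move 2 (R'): R=BRBR U=WBWO F=RWGW D=YRYG B=YOYB
After move 3 (F): F=GRWW U=WBOG R=WROR D=BBYG L=GYOR
After move 4 (U): U=OWGB F=WRWW R=YOOR B=GYYB L=GROR
After move 5 (F'): F=RWWW U=OWYO R=BOBR D=RRYG L=GBOG
Query: U face = OWYO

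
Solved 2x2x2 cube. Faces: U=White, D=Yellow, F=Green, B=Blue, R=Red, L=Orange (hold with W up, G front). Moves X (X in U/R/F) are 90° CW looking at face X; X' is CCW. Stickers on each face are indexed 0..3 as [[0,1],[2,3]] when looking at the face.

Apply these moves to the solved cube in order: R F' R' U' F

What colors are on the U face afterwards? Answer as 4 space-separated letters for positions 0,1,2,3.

Answer: W W W B

Derivation:
After move 1 (R): R=RRRR U=WGWG F=GYGY D=YBYB B=WBWB
After move 2 (F'): F=YYGG U=WGRR R=BRYR D=OOYB L=OGOW
After move 3 (R'): R=RRBY U=WWRW F=YGGR D=OYYG B=BBOB
After move 4 (U'): U=WWWR F=OGGR R=YGBY B=RROB L=BBOW
After move 5 (F): F=GORG U=WWWB R=WGRY D=BYYG L=BOOY
Query: U face = WWWB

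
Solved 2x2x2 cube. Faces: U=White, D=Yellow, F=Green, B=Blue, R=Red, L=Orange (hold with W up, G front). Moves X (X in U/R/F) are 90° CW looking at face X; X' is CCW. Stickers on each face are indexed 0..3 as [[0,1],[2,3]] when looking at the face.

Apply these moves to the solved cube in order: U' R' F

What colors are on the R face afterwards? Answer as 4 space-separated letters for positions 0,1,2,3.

After move 1 (U'): U=WWWW F=OOGG R=GGRR B=RRBB L=BBOO
After move 2 (R'): R=GRGR U=WBWR F=OWGW D=YOYG B=YRYB
After move 3 (F): F=GOWW U=WBOB R=WRRR D=GGYG L=BYOO
Query: R face = WRRR

Answer: W R R R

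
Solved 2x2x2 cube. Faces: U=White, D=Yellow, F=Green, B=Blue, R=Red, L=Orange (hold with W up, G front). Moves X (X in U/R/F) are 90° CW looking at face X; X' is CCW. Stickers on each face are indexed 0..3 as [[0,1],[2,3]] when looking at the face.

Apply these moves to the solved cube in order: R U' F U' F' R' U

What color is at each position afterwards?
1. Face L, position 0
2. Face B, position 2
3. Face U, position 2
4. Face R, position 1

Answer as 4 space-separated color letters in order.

Answer: Y B W Y

Derivation:
After move 1 (R): R=RRRR U=WGWG F=GYGY D=YBYB B=WBWB
After move 2 (U'): U=GGWW F=OOGY R=GYRR B=RRWB L=WBOO
After move 3 (F): F=GOYO U=GGOB R=WYWR D=RGYB L=WYOB
After move 4 (U'): U=GBGO F=WYYO R=GOWR B=WYWB L=RROB
After move 5 (F'): F=YOWY U=GBGW R=GORR D=RBYB L=ROOG
After move 6 (R'): R=ORGR U=GWGW F=YBWW D=ROYY B=BYBB
After move 7 (U): U=GGWW F=ORWW R=BYGR B=ROBB L=YBOG
Query 1: L[0] = Y
Query 2: B[2] = B
Query 3: U[2] = W
Query 4: R[1] = Y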